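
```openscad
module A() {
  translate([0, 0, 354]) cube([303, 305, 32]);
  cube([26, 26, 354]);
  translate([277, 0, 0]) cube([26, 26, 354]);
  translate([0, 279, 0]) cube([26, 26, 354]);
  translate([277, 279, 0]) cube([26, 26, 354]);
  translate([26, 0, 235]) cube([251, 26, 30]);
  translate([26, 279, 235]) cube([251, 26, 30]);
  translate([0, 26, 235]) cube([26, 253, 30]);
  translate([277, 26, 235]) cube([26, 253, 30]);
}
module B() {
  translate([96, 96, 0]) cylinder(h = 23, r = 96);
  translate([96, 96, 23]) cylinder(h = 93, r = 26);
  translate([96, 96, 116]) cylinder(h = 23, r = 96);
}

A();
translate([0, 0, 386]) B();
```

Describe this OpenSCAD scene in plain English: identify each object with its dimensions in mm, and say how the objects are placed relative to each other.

A is a simple wooden stool: a rectangular seat 303 mm (x) by 305 mm (y), 32 mm thick, top face at z = 386 mm, on four square legs, each 26×26 mm in cross-section. The legs rest on z = 0, each flush with a corner of the seat. Four stretchers, 26 mm wide and 30 mm tall, connect adjacent legs with their undersides at z = 235 mm, each running between the inner faces of the legs it joins and aligned with the legs' outer faces on the other axis.

B is a spool: two coaxial disc flanges of radius 96 mm and thickness 23 mm, joined by a core cylinder of radius 26 mm and height 93 mm. The lower flange rests on z = 0 and the three cylinders share a vertical axis.

The spool is on top of the stool.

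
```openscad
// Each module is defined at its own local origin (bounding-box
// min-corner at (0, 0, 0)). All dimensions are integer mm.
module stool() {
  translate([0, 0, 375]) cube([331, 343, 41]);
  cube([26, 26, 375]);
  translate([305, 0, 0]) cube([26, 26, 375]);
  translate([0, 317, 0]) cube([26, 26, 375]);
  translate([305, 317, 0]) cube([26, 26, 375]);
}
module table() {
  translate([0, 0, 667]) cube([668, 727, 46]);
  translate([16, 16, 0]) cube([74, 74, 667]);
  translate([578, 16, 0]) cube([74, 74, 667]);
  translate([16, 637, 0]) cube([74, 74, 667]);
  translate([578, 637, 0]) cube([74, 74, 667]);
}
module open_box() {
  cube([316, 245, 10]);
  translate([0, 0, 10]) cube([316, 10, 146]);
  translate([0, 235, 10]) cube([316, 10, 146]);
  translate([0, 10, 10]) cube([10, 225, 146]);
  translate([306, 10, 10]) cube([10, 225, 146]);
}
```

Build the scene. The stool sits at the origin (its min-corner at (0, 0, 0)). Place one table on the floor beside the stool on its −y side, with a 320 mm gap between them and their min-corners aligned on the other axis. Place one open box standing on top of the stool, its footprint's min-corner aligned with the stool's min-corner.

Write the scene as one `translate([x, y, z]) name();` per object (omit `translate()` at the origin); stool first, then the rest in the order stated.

stool();
translate([0, -1047, 0]) table();
translate([0, 0, 416]) open_box();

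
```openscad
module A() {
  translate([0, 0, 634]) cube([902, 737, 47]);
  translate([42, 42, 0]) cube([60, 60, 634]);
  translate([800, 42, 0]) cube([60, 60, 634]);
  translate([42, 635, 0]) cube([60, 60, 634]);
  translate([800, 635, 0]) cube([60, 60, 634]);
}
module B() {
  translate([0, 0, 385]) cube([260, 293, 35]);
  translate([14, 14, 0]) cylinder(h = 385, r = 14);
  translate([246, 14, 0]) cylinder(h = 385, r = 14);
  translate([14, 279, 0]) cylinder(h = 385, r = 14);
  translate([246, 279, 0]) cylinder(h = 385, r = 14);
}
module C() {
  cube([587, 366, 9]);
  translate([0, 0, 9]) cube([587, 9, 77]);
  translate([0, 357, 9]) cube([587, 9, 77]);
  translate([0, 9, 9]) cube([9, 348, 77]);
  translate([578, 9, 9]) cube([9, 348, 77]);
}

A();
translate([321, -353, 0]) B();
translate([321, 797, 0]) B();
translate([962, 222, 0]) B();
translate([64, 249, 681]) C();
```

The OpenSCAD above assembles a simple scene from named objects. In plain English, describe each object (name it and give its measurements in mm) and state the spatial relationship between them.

A is a table: top 902 mm (x) × 737 mm (y), 47 mm thick, upper face at z = 681 mm, on four 60×60 mm square legs, each inset 42 mm from the nearest pair of top edges, running from z = 0 to the bottom of the top.

B is a simple wooden stool: a rectangular seat 260 mm (x) by 293 mm (y), 35 mm thick, top face at z = 420 mm, on four round legs, each 28 mm in diameter. The legs rest on z = 0, each leg's axis is inset half a diameter from the nearest pair of seat edges (so the leg's bounding box is flush with the corner).

C is an open storage box with external size 587×366×86 mm and wall thickness 9 mm (the base is also 9 mm thick). The base covers the whole footprint; the four walls stand on the base, with the y-facing walls full-width and the x-facing walls fitting between their inner faces.

Three stools sit around the table at the −y, +y, +x sides. The open box is on top of the table.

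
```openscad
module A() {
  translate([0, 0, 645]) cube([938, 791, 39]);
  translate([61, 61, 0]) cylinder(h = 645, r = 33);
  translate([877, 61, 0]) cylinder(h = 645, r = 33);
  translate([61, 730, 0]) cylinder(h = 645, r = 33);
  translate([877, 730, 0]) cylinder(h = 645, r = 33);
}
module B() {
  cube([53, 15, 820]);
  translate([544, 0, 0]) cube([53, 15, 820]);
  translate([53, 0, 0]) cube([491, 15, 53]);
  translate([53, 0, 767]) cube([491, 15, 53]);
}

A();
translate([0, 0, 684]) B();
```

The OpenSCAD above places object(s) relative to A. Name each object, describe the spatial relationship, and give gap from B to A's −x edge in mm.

A is a table. B is a picture frame. The picture frame is on top of the table. The gap from the picture frame to the table's −x edge is 0 mm.

The picture frame's min-x is at 0; the table's min-x is 0; gap = 0 mm.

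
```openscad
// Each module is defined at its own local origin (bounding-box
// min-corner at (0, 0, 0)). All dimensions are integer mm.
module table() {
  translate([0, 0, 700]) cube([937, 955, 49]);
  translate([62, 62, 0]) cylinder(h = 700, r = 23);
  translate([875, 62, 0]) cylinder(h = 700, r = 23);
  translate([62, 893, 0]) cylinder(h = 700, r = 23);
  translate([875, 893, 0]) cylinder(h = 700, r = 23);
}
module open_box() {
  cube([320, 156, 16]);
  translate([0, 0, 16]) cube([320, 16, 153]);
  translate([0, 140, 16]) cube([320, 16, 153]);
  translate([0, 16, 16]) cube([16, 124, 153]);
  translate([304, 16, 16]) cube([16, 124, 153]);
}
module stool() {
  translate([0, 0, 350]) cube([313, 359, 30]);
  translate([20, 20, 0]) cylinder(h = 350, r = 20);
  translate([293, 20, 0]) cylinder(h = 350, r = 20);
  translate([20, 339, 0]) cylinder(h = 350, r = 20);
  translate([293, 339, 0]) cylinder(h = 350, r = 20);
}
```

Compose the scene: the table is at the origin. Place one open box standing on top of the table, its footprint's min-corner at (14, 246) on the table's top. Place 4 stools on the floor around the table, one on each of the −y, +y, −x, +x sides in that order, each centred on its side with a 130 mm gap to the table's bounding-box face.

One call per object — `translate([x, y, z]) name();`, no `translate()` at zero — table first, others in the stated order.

table();
translate([14, 246, 749]) open_box();
translate([312, -489, 0]) stool();
translate([312, 1085, 0]) stool();
translate([-443, 298, 0]) stool();
translate([1067, 298, 0]) stool();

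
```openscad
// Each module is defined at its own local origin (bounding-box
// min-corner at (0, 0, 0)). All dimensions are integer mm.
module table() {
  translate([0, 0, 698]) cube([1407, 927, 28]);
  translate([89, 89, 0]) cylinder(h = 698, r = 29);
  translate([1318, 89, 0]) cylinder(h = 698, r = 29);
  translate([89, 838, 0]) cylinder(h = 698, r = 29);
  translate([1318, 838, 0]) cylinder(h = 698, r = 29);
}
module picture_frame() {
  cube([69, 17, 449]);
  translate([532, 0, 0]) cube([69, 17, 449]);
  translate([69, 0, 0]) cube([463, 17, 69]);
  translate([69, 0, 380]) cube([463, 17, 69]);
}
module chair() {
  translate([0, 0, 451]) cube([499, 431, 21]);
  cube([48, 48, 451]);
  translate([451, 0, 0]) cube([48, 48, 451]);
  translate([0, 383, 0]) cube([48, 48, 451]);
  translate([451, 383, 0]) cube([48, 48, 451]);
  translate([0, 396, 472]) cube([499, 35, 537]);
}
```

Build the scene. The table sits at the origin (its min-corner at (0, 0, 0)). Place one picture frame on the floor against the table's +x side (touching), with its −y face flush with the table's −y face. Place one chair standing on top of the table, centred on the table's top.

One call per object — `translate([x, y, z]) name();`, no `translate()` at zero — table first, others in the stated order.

table();
translate([1407, 0, 0]) picture_frame();
translate([454, 248, 726]) chair();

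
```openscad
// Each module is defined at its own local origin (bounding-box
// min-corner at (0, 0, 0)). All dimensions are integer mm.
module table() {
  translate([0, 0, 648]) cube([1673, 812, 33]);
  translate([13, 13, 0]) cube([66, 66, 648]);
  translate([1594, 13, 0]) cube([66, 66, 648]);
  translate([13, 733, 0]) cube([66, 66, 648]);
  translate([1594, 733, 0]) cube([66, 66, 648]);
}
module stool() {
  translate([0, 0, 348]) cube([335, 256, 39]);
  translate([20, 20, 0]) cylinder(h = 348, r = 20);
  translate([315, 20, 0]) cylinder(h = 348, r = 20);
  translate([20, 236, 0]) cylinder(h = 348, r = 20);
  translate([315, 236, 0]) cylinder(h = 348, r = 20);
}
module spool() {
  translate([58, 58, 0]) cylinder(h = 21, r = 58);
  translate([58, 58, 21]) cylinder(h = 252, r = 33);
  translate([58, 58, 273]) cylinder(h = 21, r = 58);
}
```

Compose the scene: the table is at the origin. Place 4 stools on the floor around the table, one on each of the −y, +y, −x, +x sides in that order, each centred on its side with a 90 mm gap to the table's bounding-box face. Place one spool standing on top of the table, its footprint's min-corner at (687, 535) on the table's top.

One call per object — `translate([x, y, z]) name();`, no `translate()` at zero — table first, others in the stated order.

table();
translate([669, -346, 0]) stool();
translate([669, 902, 0]) stool();
translate([-425, 278, 0]) stool();
translate([1763, 278, 0]) stool();
translate([687, 535, 681]) spool();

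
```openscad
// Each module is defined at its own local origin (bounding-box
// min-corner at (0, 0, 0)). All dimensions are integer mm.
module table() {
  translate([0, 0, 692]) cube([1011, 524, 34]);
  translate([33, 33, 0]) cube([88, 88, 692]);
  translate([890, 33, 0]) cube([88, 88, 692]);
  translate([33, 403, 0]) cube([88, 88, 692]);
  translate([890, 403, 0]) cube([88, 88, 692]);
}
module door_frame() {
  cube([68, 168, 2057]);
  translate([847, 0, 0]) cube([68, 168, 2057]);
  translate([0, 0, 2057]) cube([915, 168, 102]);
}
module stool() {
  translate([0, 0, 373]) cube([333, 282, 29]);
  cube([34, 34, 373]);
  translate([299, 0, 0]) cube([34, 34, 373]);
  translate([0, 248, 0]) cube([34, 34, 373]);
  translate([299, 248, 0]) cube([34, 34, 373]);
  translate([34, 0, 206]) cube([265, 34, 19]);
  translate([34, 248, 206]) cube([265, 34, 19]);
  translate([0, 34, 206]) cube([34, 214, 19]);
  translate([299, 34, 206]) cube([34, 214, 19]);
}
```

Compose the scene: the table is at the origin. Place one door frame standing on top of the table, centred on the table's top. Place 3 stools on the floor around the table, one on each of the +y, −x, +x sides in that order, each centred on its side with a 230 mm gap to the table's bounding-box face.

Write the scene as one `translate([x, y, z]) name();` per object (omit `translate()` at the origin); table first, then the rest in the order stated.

table();
translate([48, 178, 726]) door_frame();
translate([339, 754, 0]) stool();
translate([-563, 121, 0]) stool();
translate([1241, 121, 0]) stool();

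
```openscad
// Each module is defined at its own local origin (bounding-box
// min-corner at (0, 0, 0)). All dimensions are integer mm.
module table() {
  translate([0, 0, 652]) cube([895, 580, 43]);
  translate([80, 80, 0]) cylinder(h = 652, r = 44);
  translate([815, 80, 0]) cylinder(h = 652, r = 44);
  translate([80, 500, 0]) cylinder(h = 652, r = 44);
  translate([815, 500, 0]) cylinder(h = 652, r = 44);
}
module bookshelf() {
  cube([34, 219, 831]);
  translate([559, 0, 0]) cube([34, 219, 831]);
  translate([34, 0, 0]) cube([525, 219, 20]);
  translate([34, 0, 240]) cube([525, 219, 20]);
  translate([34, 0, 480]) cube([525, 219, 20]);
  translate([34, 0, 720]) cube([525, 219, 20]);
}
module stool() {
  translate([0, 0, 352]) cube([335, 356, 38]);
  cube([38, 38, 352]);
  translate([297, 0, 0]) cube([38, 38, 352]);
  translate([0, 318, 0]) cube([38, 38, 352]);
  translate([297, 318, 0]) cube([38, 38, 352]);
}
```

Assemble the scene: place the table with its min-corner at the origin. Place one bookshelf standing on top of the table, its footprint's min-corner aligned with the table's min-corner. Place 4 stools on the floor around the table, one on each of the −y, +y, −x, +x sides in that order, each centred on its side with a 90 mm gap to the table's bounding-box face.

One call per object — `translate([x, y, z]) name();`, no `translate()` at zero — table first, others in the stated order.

table();
translate([0, 0, 695]) bookshelf();
translate([280, -446, 0]) stool();
translate([280, 670, 0]) stool();
translate([-425, 112, 0]) stool();
translate([985, 112, 0]) stool();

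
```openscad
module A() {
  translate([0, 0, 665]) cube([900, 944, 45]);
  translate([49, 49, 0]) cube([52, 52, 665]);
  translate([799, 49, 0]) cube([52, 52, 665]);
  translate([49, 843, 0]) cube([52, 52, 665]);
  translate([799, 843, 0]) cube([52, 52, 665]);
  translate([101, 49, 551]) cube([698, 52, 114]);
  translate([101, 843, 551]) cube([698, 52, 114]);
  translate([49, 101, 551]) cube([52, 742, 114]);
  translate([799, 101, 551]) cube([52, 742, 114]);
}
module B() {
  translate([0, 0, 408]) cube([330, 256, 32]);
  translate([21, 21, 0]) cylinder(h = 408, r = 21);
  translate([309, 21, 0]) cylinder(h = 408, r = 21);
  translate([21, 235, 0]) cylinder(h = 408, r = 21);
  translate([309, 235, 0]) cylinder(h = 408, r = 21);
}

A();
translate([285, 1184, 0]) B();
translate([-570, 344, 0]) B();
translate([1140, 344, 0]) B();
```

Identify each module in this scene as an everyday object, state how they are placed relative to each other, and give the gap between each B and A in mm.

Each stool's nearest face is 240 mm from the table's bounding box.

A is a table. B is a stool. Three stools sit around the table at the +y, −x, +x sides. The gap between each stool and the table is 240 mm.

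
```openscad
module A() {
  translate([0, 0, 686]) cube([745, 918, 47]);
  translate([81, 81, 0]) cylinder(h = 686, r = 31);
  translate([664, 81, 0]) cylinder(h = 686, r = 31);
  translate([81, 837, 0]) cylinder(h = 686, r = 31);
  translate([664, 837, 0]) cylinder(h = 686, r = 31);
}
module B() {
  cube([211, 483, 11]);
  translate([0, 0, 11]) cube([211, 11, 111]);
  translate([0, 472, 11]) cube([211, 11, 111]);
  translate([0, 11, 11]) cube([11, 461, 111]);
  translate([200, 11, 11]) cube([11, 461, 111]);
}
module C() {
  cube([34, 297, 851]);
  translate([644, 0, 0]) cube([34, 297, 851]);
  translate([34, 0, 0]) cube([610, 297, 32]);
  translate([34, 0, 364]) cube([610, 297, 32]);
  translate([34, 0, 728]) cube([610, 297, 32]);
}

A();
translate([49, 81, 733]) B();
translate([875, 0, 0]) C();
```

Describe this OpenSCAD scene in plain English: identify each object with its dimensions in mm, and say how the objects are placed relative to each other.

A is a table: top 745 mm (x) × 918 mm (y), 47 mm thick, upper face at z = 733 mm, on four round legs of 62 mm diameter, each leg's bounding box inset 50 mm from the nearest pair of top edges, running from z = 0 to the bottom of the top.

B is an open storage box with external size 211×483×122 mm and wall thickness 11 mm (the base is also 11 mm thick). The base covers the whole footprint; the four walls stand on the base, with the y-facing walls full-width and the x-facing walls fitting between their inner faces.

C is an open bookshelf. Two side panels, each 34 mm thick, 297 mm deep and 851 mm tall, stand 678 mm apart (outside-to-outside). Between them sit 3 shelves, each 32 mm thick and 297 mm deep, spanning the full gap between the sides. The bottom shelf rests on the floor (its underside at z = 0) and the clear gap between one shelf's top and the next shelf's underside is 332 mm.

The open box is on top of the table. The bookshelf is on the floor beside the table on its +x side.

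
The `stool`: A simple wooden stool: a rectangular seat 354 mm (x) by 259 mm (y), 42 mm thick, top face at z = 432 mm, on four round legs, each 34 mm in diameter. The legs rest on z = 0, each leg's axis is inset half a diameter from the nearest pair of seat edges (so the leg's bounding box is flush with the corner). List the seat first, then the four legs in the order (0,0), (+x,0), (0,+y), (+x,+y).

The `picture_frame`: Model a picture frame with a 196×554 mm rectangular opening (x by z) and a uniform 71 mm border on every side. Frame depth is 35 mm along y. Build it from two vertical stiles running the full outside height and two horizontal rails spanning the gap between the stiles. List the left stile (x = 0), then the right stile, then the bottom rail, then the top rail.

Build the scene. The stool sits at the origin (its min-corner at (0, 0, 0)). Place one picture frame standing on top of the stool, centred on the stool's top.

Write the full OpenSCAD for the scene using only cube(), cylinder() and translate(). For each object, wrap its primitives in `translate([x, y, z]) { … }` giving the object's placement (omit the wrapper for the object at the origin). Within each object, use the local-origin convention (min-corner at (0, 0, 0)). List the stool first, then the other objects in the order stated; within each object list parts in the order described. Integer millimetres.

translate([0, 0, 390]) cube([354, 259, 42]);
translate([17, 17, 0]) cylinder(h = 390, r = 17);
translate([337, 17, 0]) cylinder(h = 390, r = 17);
translate([17, 242, 0]) cylinder(h = 390, r = 17);
translate([337, 242, 0]) cylinder(h = 390, r = 17);
translate([8, 112, 432]) {
  cube([71, 35, 696]);
  translate([267, 0, 0]) cube([71, 35, 696]);
  translate([71, 0, 0]) cube([196, 35, 71]);
  translate([71, 0, 625]) cube([196, 35, 71]);
}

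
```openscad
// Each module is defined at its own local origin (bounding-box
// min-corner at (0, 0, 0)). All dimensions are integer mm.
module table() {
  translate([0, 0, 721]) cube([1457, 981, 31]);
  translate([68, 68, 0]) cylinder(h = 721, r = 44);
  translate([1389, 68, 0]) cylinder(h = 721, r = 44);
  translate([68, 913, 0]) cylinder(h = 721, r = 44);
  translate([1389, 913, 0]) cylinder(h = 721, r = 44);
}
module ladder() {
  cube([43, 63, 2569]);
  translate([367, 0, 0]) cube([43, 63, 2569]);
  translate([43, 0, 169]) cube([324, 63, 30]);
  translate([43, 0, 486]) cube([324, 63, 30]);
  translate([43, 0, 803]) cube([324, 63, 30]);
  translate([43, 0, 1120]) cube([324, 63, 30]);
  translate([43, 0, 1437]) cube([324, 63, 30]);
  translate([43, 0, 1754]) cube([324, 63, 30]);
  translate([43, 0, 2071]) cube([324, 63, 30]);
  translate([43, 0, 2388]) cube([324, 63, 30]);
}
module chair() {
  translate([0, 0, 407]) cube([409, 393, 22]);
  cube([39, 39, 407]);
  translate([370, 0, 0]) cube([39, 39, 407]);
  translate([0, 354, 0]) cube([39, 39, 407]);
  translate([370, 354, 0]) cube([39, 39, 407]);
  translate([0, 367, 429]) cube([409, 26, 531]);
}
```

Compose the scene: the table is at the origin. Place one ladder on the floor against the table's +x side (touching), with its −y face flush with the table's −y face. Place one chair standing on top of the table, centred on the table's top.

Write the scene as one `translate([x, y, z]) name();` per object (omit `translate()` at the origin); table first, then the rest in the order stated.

table();
translate([1457, 0, 0]) ladder();
translate([524, 294, 752]) chair();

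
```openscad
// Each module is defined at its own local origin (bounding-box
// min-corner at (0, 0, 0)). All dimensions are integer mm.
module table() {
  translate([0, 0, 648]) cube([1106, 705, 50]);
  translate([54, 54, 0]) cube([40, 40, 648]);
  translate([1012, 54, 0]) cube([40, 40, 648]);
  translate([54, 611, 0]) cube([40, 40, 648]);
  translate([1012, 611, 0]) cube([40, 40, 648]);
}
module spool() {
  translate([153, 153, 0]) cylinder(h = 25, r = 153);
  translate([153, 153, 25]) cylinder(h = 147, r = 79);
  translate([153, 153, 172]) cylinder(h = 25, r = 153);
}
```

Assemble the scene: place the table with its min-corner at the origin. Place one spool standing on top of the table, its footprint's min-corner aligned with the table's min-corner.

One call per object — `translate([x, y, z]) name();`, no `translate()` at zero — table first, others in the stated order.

table();
translate([0, 0, 698]) spool();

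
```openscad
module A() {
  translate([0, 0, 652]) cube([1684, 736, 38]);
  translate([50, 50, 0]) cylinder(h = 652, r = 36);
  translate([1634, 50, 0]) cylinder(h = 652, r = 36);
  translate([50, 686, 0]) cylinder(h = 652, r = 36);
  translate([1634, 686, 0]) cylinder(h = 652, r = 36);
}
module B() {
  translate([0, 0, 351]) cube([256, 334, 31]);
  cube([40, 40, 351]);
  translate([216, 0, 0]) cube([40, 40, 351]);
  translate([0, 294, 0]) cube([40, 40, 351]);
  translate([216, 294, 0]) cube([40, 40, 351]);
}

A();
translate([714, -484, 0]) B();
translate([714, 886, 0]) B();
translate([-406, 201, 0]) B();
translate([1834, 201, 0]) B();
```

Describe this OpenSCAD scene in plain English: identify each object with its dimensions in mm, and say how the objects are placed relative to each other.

A is a table: top 1684 mm (x) × 736 mm (y), 38 mm thick, upper face at z = 690 mm, on four round legs of 72 mm diameter, each leg's bounding box inset 14 mm from the nearest pair of top edges, running from z = 0 to the bottom of the top.

B is a four-legged stool. The seat is 256×334 mm, 31 mm thick, top at z = 382 mm. It stands on four square legs, each 40×40 mm in cross-section, from z = 0 to the seat underside, each flush with a corner of the seat.

Four stools sit around the table at the −y, +y, −x, +x sides.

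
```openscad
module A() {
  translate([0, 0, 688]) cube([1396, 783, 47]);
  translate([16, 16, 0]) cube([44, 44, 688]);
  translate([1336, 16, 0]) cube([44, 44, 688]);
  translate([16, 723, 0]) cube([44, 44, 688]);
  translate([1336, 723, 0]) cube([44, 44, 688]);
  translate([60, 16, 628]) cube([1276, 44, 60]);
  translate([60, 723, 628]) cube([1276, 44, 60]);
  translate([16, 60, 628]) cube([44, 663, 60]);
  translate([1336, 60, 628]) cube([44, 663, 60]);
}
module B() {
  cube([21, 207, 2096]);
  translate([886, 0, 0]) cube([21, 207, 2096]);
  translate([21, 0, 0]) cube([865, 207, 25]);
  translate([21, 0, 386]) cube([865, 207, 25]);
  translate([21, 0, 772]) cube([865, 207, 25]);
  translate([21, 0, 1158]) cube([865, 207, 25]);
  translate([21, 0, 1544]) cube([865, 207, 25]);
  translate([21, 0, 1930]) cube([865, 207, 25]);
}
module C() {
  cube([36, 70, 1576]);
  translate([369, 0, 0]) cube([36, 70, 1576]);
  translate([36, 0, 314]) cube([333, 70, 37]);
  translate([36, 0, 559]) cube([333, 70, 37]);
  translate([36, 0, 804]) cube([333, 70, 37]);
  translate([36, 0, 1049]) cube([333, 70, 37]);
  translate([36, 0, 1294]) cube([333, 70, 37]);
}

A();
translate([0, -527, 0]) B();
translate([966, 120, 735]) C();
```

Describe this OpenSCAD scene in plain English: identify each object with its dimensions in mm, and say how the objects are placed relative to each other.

A is a rectangular dining table. The top is 1396×783×47 mm with its upper surface at z = 735 mm. It stands on four 44×44 mm square legs, each inset 16 mm from the nearest pair of top edges, running from the floor to the underside of the top. Four apron rails, 44 mm thick and 60 mm tall, run between adjacent legs with their top edges flush with the underside of the top and their outer faces flush with the legs' outer faces.

B is an open bookshelf. Two side panels, each 21 mm thick, 207 mm deep and 2096 mm tall, stand 907 mm apart (outside-to-outside). Between them sit 6 shelves, each 25 mm thick and 207 mm deep, spanning the full gap between the sides. The bottom shelf rests on the floor (its underside at z = 0) and the clear gap between one shelf's top and the next shelf's underside is 361 mm.

C is a wooden ladder with two side rails of 36×70 mm section and 1576 mm height, set 405 mm apart overall. Between them run 5 rectangular rungs (70 mm deep, 37 mm thick), front faces flush with the rails' −y face. The bottom of the first rung is 314 mm above the floor and each subsequent rung is 245 mm higher than the one below.

The bookshelf is on the floor beside the table on its −y side. The ladder is on top of the table.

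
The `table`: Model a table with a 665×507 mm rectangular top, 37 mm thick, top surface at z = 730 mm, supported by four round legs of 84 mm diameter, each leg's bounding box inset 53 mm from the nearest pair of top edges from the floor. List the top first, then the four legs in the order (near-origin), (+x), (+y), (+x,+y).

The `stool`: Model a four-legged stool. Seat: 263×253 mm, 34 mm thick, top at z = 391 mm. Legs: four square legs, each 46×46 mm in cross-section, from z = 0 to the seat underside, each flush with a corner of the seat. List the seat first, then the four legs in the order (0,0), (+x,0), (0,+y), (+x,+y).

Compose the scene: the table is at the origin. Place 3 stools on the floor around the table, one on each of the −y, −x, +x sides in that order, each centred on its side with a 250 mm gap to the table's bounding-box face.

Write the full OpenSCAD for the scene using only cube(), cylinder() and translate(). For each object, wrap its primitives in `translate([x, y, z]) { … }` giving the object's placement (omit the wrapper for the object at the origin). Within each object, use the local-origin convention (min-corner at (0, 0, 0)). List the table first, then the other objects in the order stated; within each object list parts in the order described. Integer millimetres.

translate([0, 0, 693]) cube([665, 507, 37]);
translate([95, 95, 0]) cylinder(h = 693, r = 42);
translate([570, 95, 0]) cylinder(h = 693, r = 42);
translate([95, 412, 0]) cylinder(h = 693, r = 42);
translate([570, 412, 0]) cylinder(h = 693, r = 42);
translate([201, -503, 0]) {
  translate([0, 0, 357]) cube([263, 253, 34]);
  cube([46, 46, 357]);
  translate([217, 0, 0]) cube([46, 46, 357]);
  translate([0, 207, 0]) cube([46, 46, 357]);
  translate([217, 207, 0]) cube([46, 46, 357]);
}
translate([-513, 127, 0]) {
  translate([0, 0, 357]) cube([263, 253, 34]);
  cube([46, 46, 357]);
  translate([217, 0, 0]) cube([46, 46, 357]);
  translate([0, 207, 0]) cube([46, 46, 357]);
  translate([217, 207, 0]) cube([46, 46, 357]);
}
translate([915, 127, 0]) {
  translate([0, 0, 357]) cube([263, 253, 34]);
  cube([46, 46, 357]);
  translate([217, 0, 0]) cube([46, 46, 357]);
  translate([0, 207, 0]) cube([46, 46, 357]);
  translate([217, 207, 0]) cube([46, 46, 357]);
}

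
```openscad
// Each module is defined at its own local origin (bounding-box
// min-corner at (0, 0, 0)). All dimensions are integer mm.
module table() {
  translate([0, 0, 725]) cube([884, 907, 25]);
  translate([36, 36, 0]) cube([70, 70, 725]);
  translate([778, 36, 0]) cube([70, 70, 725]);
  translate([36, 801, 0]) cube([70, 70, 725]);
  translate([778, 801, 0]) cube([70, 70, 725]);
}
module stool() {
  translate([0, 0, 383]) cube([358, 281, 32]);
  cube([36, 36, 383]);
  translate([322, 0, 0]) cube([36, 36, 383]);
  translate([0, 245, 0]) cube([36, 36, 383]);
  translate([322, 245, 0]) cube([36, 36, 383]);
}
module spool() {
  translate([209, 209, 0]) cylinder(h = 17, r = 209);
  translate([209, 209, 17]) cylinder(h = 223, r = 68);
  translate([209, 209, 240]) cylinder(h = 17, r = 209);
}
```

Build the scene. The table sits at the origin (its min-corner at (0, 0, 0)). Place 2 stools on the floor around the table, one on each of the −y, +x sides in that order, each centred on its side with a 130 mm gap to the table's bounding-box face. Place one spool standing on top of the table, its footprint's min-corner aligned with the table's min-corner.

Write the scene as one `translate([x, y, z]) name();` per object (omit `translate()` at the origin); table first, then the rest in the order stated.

table();
translate([263, -411, 0]) stool();
translate([1014, 313, 0]) stool();
translate([0, 0, 750]) spool();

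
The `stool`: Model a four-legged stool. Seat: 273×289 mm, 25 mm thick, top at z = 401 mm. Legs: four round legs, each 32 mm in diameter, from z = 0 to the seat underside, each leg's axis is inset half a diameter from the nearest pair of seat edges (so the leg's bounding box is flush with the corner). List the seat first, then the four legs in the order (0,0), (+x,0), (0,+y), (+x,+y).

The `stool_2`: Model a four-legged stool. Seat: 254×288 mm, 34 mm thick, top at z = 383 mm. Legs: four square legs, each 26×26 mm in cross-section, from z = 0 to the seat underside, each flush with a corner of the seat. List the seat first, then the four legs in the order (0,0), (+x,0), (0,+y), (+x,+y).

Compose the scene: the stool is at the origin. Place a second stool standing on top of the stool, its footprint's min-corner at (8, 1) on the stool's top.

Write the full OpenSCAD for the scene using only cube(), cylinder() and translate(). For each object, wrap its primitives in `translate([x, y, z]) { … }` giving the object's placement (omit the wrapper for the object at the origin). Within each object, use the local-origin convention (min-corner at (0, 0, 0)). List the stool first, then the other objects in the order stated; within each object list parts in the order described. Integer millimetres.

translate([0, 0, 376]) cube([273, 289, 25]);
translate([16, 16, 0]) cylinder(h = 376, r = 16);
translate([257, 16, 0]) cylinder(h = 376, r = 16);
translate([16, 273, 0]) cylinder(h = 376, r = 16);
translate([257, 273, 0]) cylinder(h = 376, r = 16);
translate([8, 1, 401]) {
  translate([0, 0, 349]) cube([254, 288, 34]);
  cube([26, 26, 349]);
  translate([228, 0, 0]) cube([26, 26, 349]);
  translate([0, 262, 0]) cube([26, 26, 349]);
  translate([228, 262, 0]) cube([26, 26, 349]);
}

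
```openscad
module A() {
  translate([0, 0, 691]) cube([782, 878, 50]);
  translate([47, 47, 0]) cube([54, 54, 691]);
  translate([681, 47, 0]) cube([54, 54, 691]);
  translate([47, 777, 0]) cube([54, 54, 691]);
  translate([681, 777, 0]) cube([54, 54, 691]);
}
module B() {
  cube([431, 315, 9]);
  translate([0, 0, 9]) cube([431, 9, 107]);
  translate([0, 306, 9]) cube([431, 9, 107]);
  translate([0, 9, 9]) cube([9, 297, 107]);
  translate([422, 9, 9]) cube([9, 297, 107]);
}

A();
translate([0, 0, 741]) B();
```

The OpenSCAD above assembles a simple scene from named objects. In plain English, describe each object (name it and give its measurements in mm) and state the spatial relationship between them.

A is a table: top 782 mm (x) × 878 mm (y), 50 mm thick, upper face at z = 741 mm, on four 54×54 mm square legs, each inset 47 mm from the nearest pair of top edges, running from z = 0 to the bottom of the top.

B is an open storage box with external size 431×315×116 mm and wall thickness 9 mm (the base is also 9 mm thick). The base covers the whole footprint; the four walls stand on the base, with the y-facing walls full-width and the x-facing walls fitting between their inner faces.

The open box is on top of the table.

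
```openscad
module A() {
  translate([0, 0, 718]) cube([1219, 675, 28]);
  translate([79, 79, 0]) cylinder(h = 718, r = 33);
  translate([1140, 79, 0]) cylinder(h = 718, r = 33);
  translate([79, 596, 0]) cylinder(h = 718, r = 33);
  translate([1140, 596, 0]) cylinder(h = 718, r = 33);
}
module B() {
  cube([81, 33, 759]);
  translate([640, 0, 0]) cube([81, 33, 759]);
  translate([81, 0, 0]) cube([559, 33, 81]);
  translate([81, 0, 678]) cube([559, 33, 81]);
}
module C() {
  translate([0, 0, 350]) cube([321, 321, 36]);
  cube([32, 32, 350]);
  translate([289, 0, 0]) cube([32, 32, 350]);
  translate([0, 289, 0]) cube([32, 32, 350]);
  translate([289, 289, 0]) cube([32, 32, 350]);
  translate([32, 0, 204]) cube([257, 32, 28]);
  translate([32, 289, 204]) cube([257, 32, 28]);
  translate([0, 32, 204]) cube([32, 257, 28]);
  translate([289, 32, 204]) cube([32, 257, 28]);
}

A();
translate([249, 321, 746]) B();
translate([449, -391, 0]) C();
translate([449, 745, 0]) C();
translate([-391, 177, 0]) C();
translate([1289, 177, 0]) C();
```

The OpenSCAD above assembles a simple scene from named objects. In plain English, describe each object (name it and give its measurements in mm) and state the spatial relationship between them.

A is a table: top 1219 mm (x) × 675 mm (y), 28 mm thick, upper face at z = 746 mm, on four round legs of 66 mm diameter, each leg's bounding box inset 46 mm from the nearest pair of top edges, running from z = 0 to the bottom of the top.

B is a picture frame with a 559×597 mm rectangular opening (x by z) and a uniform 81 mm border on every side. Frame depth is 33 mm along y. It is built from two vertical stiles running the full outside height and two horizontal rails spanning the gap between the stiles.

C is a simple wooden stool: a rectangular seat 321 mm (x) by 321 mm (y), 36 mm thick, top face at z = 386 mm, on four square legs, each 32×32 mm in cross-section. The legs rest on z = 0, each flush with a corner of the seat. Four stretchers, 32 mm wide and 28 mm tall, connect adjacent legs with their undersides at z = 204 mm, each running between the inner faces of the legs it joins and aligned with the legs' outer faces on the other axis.

The picture frame is on top of the table, centred. Four stools sit around the table at the −y, +y, −x, +x sides.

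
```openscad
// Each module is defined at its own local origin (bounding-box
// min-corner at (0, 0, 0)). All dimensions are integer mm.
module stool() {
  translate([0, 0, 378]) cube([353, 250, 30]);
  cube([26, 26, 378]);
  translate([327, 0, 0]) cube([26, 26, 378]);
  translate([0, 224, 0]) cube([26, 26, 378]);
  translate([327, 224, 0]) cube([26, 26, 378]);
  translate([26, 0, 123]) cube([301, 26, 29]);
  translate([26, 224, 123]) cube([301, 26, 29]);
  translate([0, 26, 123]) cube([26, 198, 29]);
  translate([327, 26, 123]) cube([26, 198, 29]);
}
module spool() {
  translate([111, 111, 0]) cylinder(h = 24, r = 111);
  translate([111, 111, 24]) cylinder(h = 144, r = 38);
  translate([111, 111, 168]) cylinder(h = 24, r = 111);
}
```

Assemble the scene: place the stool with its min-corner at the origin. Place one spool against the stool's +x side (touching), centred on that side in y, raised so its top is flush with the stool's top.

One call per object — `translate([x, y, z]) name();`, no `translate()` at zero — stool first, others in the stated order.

stool();
translate([353, 14, 216]) spool();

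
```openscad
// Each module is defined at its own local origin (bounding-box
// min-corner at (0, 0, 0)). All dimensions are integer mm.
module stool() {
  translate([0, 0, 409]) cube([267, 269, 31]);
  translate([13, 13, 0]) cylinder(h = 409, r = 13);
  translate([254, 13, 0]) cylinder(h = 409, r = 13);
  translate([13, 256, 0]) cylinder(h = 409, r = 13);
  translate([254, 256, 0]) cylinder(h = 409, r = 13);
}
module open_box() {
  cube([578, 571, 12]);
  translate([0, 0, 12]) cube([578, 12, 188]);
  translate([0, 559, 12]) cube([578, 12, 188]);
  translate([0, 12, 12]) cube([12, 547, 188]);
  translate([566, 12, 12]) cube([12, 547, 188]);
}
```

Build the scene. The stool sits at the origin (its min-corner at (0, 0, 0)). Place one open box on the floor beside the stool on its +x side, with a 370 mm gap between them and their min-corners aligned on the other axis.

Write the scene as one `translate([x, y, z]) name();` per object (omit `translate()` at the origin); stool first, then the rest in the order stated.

stool();
translate([637, 0, 0]) open_box();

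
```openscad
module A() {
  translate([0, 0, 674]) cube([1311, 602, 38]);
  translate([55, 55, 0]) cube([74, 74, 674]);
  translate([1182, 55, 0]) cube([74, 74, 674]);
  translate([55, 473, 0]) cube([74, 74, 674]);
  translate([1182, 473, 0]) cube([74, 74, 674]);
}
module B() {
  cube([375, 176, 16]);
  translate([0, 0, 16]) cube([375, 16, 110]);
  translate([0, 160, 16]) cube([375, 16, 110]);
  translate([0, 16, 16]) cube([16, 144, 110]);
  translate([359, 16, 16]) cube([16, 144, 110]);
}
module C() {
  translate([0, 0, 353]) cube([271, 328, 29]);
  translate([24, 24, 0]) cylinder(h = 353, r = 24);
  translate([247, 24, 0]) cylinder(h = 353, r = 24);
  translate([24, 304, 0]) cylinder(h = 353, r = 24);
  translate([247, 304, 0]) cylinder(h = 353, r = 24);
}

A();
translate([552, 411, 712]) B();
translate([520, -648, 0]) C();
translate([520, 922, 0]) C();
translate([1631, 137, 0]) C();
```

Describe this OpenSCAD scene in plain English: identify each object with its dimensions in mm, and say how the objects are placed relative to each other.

A is a rectangular dining table. The top is 1311×602×38 mm with its upper surface at z = 712 mm. It stands on four 74×74 mm square legs, each inset 55 mm from the nearest pair of top edges, running from the floor to the underside of the top.

B is an open storage box with external size 375×176×126 mm and wall thickness 16 mm (the base is also 16 mm thick). The base covers the whole footprint; the four walls stand on the base, with the y-facing walls full-width and the x-facing walls fitting between their inner faces.

C is a four-legged stool. The seat is 271×328 mm, 29 mm thick, top at z = 382 mm. It stands on four round legs, each 48 mm in diameter, from z = 0 to the seat underside, each leg's axis is inset half a diameter from the nearest pair of seat edges (so the leg's bounding box is flush with the corner).

The open box is on top of the table. Three stools sit around the table at the −y, +y, +x sides.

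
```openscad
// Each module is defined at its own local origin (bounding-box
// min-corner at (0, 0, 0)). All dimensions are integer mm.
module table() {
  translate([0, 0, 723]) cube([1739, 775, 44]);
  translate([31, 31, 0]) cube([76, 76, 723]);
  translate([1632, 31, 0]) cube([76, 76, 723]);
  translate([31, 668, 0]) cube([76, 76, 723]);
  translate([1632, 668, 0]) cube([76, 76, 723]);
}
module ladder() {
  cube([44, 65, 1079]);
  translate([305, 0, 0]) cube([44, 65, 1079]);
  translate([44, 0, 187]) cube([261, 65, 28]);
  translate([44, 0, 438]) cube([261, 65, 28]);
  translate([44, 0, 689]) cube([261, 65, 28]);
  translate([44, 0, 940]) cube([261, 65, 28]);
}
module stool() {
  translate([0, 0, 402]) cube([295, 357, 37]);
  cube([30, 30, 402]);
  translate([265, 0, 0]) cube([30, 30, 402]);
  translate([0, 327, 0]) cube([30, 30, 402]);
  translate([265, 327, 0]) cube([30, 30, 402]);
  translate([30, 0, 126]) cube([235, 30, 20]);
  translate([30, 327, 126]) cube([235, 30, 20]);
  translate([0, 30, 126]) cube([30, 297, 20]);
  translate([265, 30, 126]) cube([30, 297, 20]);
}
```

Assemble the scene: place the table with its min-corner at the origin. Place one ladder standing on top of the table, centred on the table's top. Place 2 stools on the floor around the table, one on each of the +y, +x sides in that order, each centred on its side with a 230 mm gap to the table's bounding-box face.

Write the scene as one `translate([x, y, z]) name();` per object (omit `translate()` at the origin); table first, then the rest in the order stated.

table();
translate([695, 355, 767]) ladder();
translate([722, 1005, 0]) stool();
translate([1969, 209, 0]) stool();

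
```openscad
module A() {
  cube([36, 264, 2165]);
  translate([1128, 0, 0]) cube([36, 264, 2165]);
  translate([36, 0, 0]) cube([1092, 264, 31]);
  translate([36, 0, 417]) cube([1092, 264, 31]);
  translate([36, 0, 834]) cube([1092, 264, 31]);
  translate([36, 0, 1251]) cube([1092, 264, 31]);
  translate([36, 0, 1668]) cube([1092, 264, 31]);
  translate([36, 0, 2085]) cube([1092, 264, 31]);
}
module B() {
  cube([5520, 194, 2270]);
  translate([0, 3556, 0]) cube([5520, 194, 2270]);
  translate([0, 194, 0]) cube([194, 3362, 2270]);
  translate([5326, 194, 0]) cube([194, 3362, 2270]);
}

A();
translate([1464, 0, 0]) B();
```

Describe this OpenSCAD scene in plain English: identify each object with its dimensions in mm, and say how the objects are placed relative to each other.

A is a bookshelf 1164 mm wide overall, 264 mm deep and 2165 mm tall. The two sides are 36 mm thick vertical panels. 6 horizontal shelves of 31 mm thickness span between the inner faces of the sides; the lowest shelf sits on the floor and shelves are stacked with a clear vertical gap of 386 mm between each pair.

B is a box-shaped house frame (walls only): outside footprint 5520×3750 mm, wall height 2270 mm, wall thickness 194 mm. The two y-facing walls run the full x-width; the two x-facing walls fit between the inner faces of the y-facing walls.

The house frame is on the floor beside the bookshelf on its +x side.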